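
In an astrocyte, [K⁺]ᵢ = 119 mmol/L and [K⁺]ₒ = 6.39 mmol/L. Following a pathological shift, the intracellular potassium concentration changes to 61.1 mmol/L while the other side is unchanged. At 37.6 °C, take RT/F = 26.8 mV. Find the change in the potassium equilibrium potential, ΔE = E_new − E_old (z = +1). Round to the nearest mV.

E_old = (26.8/1)·ln(6.39/119) = -78.37 mV
E_new = (26.8/1)·ln(6.39/61.1) = -60.51 mV
ΔE = -60.51 − (-78.37) = 17.87 mV

18 mV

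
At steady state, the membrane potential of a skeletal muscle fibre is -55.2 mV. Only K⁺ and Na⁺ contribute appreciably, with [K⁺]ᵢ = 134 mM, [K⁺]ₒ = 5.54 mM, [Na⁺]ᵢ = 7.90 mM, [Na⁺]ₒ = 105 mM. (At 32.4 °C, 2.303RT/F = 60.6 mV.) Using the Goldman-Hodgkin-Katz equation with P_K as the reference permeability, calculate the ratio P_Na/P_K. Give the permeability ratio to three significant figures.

0.105

Let α = P_Na/P_K. GHK: Vm = 60.6·log₁₀[(Kₒ + α·Naₒ)/(Kᵢ + α·Naᵢ)].
10^(Vm/60.6) = 10^(-55.2/60.6) = 0.12277
So 0.12277·(Kᵢ + α·Naᵢ) = Kₒ + α·Naₒ → α = (0.12277·134.0 − 5.54) / (105.0 − 0.12277·7.9)
α = (16.45 − 5.54) / (105.0 − 0.9699) = 10.91/104 = 0.1049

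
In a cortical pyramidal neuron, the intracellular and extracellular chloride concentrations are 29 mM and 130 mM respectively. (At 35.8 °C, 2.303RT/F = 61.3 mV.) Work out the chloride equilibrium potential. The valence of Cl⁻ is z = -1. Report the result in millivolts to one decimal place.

E = (61.3/z) · log₁₀([Cl⁻]_out/[Cl⁻]_in) with z = -1.
For an anion, dividing by z = -1 reverses the sign.
= (61.3/-1) · log₁₀(130/29) = -61.30 · log₁₀(4.483)
= -61.30 · (0.6515) = -39.94 mV

-39.9 mV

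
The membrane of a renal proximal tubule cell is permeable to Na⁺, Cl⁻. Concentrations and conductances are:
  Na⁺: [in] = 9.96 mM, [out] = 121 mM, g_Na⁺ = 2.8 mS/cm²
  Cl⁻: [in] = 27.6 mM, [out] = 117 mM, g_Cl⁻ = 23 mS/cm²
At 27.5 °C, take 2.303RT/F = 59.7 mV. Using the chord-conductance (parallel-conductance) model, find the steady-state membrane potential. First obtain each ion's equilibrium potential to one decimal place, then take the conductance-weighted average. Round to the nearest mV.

E_Na⁺ = (59.7/1)·log₁₀(121/9.96) = 64.7 mV
E_Cl⁻ = (59.7/-1)·log₁₀(117/27.6) = -37.4 mV
Vm = (Σ gᵢEᵢ)/(Σ gᵢ) = (2.8·64.7 + 23·-37.4) / (2.8 + 23)
= -679.04 / 25.8 = -26.32 mV

-26 mV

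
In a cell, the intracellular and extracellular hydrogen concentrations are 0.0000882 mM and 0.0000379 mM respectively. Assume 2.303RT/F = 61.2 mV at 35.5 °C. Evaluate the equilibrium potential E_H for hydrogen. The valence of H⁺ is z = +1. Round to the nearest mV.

-22 mV

E = (61.2/z) · log₁₀([H⁺]_out/[H⁺]_in) with z = +1.
= (61.2/1) · log₁₀(0.0000379/0.0000882) = 61.20 · log₁₀(0.4297)
= 61.20 · (-0.3668) = -22.45 mV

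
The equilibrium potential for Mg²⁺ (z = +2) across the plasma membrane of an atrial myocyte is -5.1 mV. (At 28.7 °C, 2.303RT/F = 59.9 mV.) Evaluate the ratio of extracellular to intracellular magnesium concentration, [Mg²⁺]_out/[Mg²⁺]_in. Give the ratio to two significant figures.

log₁₀([out]/[in]) = E·z/(59.9) = -5.1 × 2 / 59.9 = -0.1703
[out]/[in] = 10^(-0.1703) = 0.6756

0.68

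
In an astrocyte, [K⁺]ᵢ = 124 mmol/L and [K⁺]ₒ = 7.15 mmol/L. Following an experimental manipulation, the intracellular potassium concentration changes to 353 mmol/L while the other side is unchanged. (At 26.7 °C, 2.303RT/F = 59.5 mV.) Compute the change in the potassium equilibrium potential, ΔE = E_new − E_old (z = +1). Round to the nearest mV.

-27 mV

E_old = (59.5/1)·log₁₀(7.15/124) = -73.73 mV
E_new = (59.5/1)·log₁₀(7.15/353) = -100.76 mV
ΔE = -100.76 − (-73.73) = -27.03 mV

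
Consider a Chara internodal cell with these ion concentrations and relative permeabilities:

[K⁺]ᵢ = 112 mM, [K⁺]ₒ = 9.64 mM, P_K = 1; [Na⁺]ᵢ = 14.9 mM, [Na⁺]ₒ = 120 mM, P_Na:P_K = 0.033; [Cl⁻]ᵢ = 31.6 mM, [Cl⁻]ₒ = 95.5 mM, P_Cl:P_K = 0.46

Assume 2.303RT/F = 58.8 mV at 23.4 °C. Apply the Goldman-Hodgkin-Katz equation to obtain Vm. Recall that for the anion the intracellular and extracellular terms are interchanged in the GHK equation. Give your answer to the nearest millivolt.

-44 mV

Vm = 58.8 · log₁₀[(Σ P·[cation]ₒ + Σ P·[anion]ᵢ) / (Σ P·[cation]ᵢ + Σ P·[anion]ₒ)]
Numerator = 1×9.64 + 0.033×120 + 0.46×31.6 = 28.14
Denominator = 1×112 + 0.033×14.9 + 0.46×95.5 = 156.4
Vm = 58.8 · log₁₀(0.17987) = 58.8 × (-0.7450) = -43.81 mV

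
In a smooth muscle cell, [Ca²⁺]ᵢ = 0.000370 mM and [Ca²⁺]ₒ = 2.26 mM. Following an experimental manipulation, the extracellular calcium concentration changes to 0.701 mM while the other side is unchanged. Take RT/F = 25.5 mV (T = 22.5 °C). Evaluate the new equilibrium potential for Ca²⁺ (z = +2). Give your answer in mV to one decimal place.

96.2 mV

After the shift: [Ca²⁺]_out = 0.701, [Ca²⁺]_in = 0.000370 mM.
E_new = (25.5/2)·ln(0.701/0.000370) = 12.75 · (7.5468) = 96.22 mV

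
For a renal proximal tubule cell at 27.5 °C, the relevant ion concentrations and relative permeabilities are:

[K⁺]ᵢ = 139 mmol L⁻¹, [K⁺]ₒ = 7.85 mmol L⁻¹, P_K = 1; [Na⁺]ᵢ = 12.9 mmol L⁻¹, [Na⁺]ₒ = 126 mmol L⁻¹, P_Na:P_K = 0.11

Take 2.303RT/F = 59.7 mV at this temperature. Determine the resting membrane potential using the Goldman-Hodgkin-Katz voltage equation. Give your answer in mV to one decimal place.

-48.4 mV

Vm = 59.7 · log₁₀[(Σ P·[cation]ₒ + Σ P·[anion]ᵢ) / (Σ P·[cation]ᵢ + Σ P·[anion]ₒ)]
Numerator = 1×7.85 + 0.11×126 = 21.71
Denominator = 1×139 + 0.11×12.9 = 140.4
Vm = 59.7 · log₁₀(0.15461) = 59.7 × (-0.8108) = -48.40 mV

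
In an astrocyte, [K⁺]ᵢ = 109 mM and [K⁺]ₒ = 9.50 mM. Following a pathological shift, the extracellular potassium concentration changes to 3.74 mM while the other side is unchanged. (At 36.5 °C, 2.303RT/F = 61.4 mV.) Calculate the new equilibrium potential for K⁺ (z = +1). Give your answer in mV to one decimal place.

-89.9 mV

After the shift: [K⁺]_out = 3.74, [K⁺]_in = 109 mM.
E_new = (61.4/1)·log₁₀(3.74/109) = 61.40 · (-1.4646) = -89.92 mV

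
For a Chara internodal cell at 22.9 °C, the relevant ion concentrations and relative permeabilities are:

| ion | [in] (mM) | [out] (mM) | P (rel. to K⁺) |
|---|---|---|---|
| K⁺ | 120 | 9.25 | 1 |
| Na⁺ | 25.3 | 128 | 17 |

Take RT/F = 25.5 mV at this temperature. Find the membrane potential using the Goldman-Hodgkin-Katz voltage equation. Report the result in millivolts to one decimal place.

Vm = 25.5 · ln[(Σ P·[cation]ₒ + Σ P·[anion]ᵢ) / (Σ P·[cation]ᵢ + Σ P·[anion]ₒ)]
Numerator = 1×9.25 + 17×128 = 2185
Denominator = 1×120 + 17×25.3 = 550.1
Vm = 25.5 · ln(3.9725) = 25.5 × (1.3794) = 35.17 mV

35.2 mV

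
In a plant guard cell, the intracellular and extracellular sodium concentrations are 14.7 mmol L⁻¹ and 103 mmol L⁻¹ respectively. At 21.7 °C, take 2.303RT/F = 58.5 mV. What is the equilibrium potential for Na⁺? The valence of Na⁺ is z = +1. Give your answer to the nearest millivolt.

49 mV

E = (58.5/z) · log₁₀([Na⁺]_out/[Na⁺]_in) with z = +1.
= (58.5/1) · log₁₀(103/14.7) = 58.50 · log₁₀(7.007)
= 58.50 · (0.8455) = 49.46 mV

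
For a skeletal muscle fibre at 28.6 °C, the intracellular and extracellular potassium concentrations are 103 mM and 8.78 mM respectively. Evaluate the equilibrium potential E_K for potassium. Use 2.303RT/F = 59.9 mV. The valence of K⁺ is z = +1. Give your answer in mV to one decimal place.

-64.1 mV

E = (59.9/z) · log₁₀([K⁺]_out/[K⁺]_in) with z = +1.
= (59.9/1) · log₁₀(8.78/103) = 59.90 · log₁₀(0.08524)
= 59.90 · (-1.0693) = -64.05 mV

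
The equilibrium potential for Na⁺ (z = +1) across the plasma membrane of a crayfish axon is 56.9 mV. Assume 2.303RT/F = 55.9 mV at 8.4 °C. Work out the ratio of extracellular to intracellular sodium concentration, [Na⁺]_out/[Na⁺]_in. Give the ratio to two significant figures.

10

log₁₀([out]/[in]) = E·z/(55.9) = 56.9 × 1 / 55.9 = 1.0179
[out]/[in] = 10^(1.0179) = 10.42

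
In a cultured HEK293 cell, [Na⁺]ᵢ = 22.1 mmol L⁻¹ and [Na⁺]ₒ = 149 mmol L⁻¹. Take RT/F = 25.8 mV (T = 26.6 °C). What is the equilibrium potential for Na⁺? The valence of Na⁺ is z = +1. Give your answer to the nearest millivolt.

E = (25.8/z) · ln([Na⁺]_out/[Na⁺]_in) with z = +1.
= (25.8/1) · ln(149/22.1) = 25.80 · ln(6.742)
= 25.80 · (1.9084) = 49.24 mV

49 mV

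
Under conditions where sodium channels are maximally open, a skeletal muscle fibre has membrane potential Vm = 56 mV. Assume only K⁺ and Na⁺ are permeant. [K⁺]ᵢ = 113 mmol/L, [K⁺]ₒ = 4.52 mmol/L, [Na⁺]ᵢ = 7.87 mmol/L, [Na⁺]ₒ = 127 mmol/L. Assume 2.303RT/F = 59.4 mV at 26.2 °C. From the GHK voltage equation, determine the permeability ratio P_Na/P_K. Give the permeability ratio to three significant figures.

Let α = P_Na/P_K. GHK: Vm = 59.4·log₁₀[(Kₒ + α·Naₒ)/(Kᵢ + α·Naᵢ)].
10^(Vm/59.4) = 10^(56.0/59.4) = 8.7652
So 8.7652·(Kᵢ + α·Naᵢ) = Kₒ + α·Naₒ → α = (8.7652·113.0 − 4.52) / (127.0 − 8.7652·7.87)
α = (990.5 − 4.52) / (127.0 − 68.98) = 985.9/58.02 = 16.99

17.0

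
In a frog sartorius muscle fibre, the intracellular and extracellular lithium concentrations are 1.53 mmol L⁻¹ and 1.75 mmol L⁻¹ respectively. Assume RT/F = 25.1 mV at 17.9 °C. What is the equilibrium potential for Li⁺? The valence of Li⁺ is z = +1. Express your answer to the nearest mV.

3 mV

E = (25.1/z) · ln([Li⁺]_out/[Li⁺]_in) with z = +1.
= (25.1/1) · ln(1.75/1.53) = 25.10 · ln(1.144)
= 25.10 · (0.1343) = 3.37 mV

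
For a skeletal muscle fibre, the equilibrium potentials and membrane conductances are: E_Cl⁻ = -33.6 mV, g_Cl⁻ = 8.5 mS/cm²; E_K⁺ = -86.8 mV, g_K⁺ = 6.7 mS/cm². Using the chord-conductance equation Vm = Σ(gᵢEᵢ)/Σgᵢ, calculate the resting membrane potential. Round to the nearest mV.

Σ gᵢEᵢ = 8.5·(-33.6) + 6.7·(-86.8) = -867.16
Σ gᵢ = 8.5 + 6.7 = 15.2
Vm = -867.16 / 15.2 = -57.05 mV

-57 mV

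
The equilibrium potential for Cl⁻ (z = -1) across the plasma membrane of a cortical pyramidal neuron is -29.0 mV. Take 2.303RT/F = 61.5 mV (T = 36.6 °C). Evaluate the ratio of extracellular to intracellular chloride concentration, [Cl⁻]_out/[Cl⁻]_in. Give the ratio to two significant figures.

3.0

log₁₀([out]/[in]) = E·z/(61.5) = -29.0 × -1 / 61.5 = 0.4715
[out]/[in] = 10^(0.4715) = 2.962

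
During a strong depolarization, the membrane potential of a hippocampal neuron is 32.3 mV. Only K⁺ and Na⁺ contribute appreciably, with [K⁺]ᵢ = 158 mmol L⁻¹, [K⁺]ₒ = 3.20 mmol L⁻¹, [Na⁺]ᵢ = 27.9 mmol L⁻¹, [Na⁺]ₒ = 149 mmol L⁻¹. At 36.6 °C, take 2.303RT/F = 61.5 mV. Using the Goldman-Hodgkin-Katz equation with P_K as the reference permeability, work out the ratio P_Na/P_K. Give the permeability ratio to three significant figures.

Let α = P_Na/P_K. GHK: Vm = 61.5·log₁₀[(Kₒ + α·Naₒ)/(Kᵢ + α·Naᵢ)].
10^(Vm/61.5) = 10^(32.3/61.5) = 3.3512
So 3.3512·(Kᵢ + α·Naᵢ) = Kₒ + α·Naₒ → α = (3.3512·158.0 − 3.2) / (149.0 − 3.3512·27.9)
α = (529.5 − 3.2) / (149.0 − 93.5) = 526.3/55.5 = 9.483

9.48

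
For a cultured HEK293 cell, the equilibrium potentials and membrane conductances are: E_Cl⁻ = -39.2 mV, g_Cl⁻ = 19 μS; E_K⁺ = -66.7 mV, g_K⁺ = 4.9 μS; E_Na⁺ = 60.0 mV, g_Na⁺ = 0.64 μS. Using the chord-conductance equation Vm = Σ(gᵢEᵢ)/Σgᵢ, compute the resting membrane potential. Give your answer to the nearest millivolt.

-42 mV

Σ gᵢEᵢ = 19·(-39.2) + 4.9·(-66.7) + 0.64·(60.0) = -1033.23
Σ gᵢ = 19 + 4.9 + 0.64 = 24.54
Vm = -1033.23 / 24.54 = -42.10 mV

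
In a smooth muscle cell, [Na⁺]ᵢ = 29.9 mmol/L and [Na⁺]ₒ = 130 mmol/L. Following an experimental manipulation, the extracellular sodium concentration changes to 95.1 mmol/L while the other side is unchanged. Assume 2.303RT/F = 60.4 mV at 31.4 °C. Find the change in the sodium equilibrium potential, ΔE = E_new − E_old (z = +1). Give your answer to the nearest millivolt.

E_old = (60.4/1)·log₁₀(130/29.9) = 38.55 mV
E_new = (60.4/1)·log₁₀(95.1/29.9) = 30.35 mV
ΔE = 30.35 − (38.55) = -8.20 mV

-8 mV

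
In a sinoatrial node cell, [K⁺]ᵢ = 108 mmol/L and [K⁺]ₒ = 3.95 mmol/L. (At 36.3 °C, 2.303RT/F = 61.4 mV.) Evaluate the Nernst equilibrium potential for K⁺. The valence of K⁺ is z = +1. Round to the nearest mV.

-88 mV

E = (61.4/z) · log₁₀([K⁺]_out/[K⁺]_in) with z = +1.
= (61.4/1) · log₁₀(3.95/108) = 61.40 · log₁₀(0.03657)
= 61.40 · (-1.4368) = -88.22 mV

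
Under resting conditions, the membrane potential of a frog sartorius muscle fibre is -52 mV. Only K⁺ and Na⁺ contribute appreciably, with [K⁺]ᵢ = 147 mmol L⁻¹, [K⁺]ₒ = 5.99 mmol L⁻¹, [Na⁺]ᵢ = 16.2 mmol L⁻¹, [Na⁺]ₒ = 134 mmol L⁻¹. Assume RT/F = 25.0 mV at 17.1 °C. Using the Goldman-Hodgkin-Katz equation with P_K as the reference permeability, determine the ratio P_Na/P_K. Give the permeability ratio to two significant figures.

Let α = P_Na/P_K. GHK: Vm = 25.0·ln[(Kₒ + α·Naₒ)/(Kᵢ + α·Naᵢ)].
e^(Vm/25.0) = e^(-52.0/25.0) = 0.12493
So 0.12493·(Kᵢ + α·Naᵢ) = Kₒ + α·Naₒ → α = (0.12493·147.0 − 5.99) / (134.0 − 0.12493·16.2)
α = (18.36 − 5.99) / (134.0 − 2.024) = 12.37/132 = 0.09376

0.094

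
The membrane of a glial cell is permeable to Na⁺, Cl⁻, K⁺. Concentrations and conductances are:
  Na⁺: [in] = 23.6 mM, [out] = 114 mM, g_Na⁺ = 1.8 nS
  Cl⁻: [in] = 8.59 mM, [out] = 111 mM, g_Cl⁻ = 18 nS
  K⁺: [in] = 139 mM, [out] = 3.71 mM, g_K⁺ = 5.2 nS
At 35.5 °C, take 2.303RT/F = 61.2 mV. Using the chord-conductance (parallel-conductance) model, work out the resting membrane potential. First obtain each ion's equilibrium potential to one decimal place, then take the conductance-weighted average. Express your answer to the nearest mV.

E_Na⁺ = (61.2/1)·log₁₀(114/23.6) = 41.9 mV
E_Cl⁻ = (61.2/-1)·log₁₀(111/8.59) = -68.0 mV
E_K⁺ = (61.2/1)·log₁₀(3.71/139) = -96.3 mV
Vm = (Σ gᵢEᵢ)/(Σ gᵢ) = (1.8·41.9 + 18·-68.0 + 5.2·-96.3) / (1.8 + 18 + 5.2)
= -1649.34 / 25 = -65.97 mV

-66 mV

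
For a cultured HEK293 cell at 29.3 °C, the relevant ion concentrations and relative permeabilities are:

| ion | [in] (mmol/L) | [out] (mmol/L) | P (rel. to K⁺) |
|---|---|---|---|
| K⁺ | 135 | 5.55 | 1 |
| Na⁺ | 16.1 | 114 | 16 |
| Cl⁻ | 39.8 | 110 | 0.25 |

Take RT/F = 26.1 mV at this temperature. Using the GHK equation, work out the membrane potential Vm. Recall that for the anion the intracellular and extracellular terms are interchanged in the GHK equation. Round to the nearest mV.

Vm = 26.1 · ln[(Σ P·[cation]ₒ + Σ P·[anion]ᵢ) / (Σ P·[cation]ᵢ + Σ P·[anion]ₒ)]
Numerator = 1×5.55 + 16×114 + 0.25×39.8 = 1840
Denominator = 1×135 + 16×16.1 + 0.25×110 = 420.1
Vm = 26.1 · ln(4.3787) = 26.1 × (1.4768) = 38.54 mV

39 mV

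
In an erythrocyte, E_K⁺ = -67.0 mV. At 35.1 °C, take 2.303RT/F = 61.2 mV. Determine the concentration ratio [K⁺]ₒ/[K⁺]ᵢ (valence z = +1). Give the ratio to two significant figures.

log₁₀([out]/[in]) = E·z/(61.2) = -67.0 × 1 / 61.2 = -1.0948
[out]/[in] = 10^(-1.0948) = 0.08039

0.080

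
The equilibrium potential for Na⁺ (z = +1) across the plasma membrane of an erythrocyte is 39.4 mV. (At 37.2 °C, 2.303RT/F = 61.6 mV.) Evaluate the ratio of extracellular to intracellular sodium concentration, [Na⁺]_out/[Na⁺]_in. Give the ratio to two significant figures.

log₁₀([out]/[in]) = E·z/(61.6) = 39.4 × 1 / 61.6 = 0.6396
[out]/[in] = 10^(0.6396) = 4.361

4.4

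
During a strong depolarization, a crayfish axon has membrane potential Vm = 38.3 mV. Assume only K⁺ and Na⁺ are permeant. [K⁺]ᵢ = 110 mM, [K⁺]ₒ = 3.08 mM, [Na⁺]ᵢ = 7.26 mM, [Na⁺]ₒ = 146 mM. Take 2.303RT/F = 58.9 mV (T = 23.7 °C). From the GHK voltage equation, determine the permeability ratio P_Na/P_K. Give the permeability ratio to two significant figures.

Let α = P_Na/P_K. GHK: Vm = 58.9·log₁₀[(Kₒ + α·Naₒ)/(Kᵢ + α·Naᵢ)].
10^(Vm/58.9) = 10^(38.3/58.9) = 4.4695
So 4.4695·(Kᵢ + α·Naᵢ) = Kₒ + α·Naₒ → α = (4.4695·110.0 − 3.08) / (146.0 − 4.4695·7.26)
α = (491.6 − 3.08) / (146.0 − 32.45) = 488.6/113.6 = 4.303

4.3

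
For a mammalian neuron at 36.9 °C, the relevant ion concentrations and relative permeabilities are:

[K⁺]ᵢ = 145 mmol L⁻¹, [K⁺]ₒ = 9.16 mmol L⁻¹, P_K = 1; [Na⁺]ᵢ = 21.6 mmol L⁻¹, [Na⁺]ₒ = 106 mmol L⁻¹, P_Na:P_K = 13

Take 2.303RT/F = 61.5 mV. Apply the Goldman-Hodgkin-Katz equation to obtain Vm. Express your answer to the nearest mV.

Vm = 61.5 · log₁₀[(Σ P·[cation]ₒ + Σ P·[anion]ᵢ) / (Σ P·[cation]ᵢ + Σ P·[anion]ₒ)]
Numerator = 1×9.16 + 13×106 = 1387
Denominator = 1×145 + 13×21.6 = 425.8
Vm = 61.5 · log₁₀(3.2578) = 61.5 × (0.5129) = 31.54 mV

32 mV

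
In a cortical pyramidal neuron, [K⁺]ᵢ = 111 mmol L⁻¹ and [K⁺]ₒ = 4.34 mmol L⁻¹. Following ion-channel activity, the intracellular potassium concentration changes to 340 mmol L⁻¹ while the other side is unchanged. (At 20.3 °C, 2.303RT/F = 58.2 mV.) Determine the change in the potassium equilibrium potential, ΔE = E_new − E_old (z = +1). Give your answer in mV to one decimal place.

E_old = (58.2/1)·log₁₀(4.34/111) = -81.94 mV
E_new = (58.2/1)·log₁₀(4.34/340) = -110.23 mV
ΔE = -110.23 − (-81.94) = -28.29 mV

-28.3 mV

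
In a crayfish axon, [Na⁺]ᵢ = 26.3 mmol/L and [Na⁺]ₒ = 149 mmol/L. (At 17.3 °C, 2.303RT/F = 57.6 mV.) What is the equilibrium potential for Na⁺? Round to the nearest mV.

43 mV

E = (57.6/z) · log₁₀([Na⁺]_out/[Na⁺]_in) with z = +1.
= (57.6/1) · log₁₀(149/26.3) = 57.60 · log₁₀(5.665)
= 57.60 · (0.7532) = 43.39 mV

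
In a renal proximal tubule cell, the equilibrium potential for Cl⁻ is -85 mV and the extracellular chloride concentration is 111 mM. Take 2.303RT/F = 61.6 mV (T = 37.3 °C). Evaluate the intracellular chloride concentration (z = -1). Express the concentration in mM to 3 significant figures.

4.63 mM

Nernst: E = (61.6/-1) · log₁₀([out]/[in]), so log₁₀([out]/[in]) = -85.0 × -1 / 61.6 = 1.3799.
[out]/[in] = 10^(1.3799) = 23.98.
[in] = 111 / 23.98 = 4.629 mM.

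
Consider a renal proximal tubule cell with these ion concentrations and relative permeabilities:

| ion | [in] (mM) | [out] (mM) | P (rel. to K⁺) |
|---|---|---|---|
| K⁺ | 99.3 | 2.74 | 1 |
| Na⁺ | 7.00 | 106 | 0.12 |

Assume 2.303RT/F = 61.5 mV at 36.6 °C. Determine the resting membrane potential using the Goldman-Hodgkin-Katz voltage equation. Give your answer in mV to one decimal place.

-49.9 mV

Vm = 61.5 · log₁₀[(Σ P·[cation]ₒ + Σ P·[anion]ᵢ) / (Σ P·[cation]ᵢ + Σ P·[anion]ₒ)]
Numerator = 1×2.74 + 0.12×106 = 15.46
Denominator = 1×99.3 + 0.12×7.00 = 100.1
Vm = 61.5 · log₁₀(0.15438) = 61.5 × (-0.8114) = -49.90 mV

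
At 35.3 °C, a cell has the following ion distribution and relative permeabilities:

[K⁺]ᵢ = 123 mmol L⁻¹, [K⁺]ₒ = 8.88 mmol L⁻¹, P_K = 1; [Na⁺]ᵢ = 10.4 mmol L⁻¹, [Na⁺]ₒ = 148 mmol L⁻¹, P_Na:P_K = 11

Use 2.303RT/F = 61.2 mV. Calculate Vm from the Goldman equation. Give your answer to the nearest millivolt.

Vm = 61.2 · log₁₀[(Σ P·[cation]ₒ + Σ P·[anion]ᵢ) / (Σ P·[cation]ᵢ + Σ P·[anion]ₒ)]
Numerator = 1×8.88 + 11×148 = 1637
Denominator = 1×123 + 11×10.4 = 237.4
Vm = 61.2 · log₁₀(6.895) = 61.2 × (0.8385) = 51.32 mV

51 mV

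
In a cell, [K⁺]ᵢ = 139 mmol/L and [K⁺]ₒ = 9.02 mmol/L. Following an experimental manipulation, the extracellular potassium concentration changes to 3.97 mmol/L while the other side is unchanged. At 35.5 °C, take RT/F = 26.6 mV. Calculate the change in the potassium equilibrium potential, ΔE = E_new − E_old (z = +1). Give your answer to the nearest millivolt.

E_old = (26.6/1)·ln(9.02/139) = -72.75 mV
E_new = (26.6/1)·ln(3.97/139) = -94.58 mV
ΔE = -94.58 − (-72.75) = -21.83 mV

-22 mV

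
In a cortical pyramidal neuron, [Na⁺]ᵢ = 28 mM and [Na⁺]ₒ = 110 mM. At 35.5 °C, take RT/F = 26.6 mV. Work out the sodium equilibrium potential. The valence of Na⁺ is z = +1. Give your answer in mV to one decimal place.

36.4 mV

E = (26.6/z) · ln([Na⁺]_out/[Na⁺]_in) with z = +1.
= (26.6/1) · ln(110/28) = 26.60 · ln(3.929)
= 26.60 · (1.3683) = 36.40 mV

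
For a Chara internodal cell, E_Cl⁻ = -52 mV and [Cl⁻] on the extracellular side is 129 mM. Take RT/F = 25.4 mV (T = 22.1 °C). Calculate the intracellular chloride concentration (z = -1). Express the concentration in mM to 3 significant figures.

16.7 mM

Nernst: E = (25.4/-1) · ln([out]/[in]), so ln([out]/[in]) = -52.0 × -1 / 25.4 = 2.0472.
[out]/[in] = e^(2.0472) = 7.747.
[in] = 129 / 7.747 = 16.65 mM.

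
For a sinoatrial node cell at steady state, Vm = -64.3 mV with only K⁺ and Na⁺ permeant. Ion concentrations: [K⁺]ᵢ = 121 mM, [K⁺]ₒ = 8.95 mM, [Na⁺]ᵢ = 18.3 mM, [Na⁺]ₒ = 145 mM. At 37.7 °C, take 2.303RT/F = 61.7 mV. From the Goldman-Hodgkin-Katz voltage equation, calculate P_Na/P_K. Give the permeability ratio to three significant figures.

0.0142

Let α = P_Na/P_K. GHK: Vm = 61.7·log₁₀[(Kₒ + α·Naₒ)/(Kᵢ + α·Naᵢ)].
10^(Vm/61.7) = 10^(-64.3/61.7) = 0.090753
So 0.090753·(Kᵢ + α·Naᵢ) = Kₒ + α·Naₒ → α = (0.090753·121.0 − 8.95) / (145.0 − 0.090753·18.3)
α = (10.98 − 8.95) / (145.0 − 1.661) = 2.031/143.3 = 0.01417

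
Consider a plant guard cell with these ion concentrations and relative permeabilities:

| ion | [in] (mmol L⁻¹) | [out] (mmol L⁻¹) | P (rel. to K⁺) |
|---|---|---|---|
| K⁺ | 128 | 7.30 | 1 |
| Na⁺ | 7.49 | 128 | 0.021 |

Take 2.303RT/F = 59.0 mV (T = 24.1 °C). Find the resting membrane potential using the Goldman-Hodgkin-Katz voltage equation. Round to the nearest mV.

Vm = 59.0 · log₁₀[(Σ P·[cation]ₒ + Σ P·[anion]ᵢ) / (Σ P·[cation]ᵢ + Σ P·[anion]ₒ)]
Numerator = 1×7.30 + 0.021×128 = 9.988
Denominator = 1×128 + 0.021×7.49 = 128.2
Vm = 59.0 · log₁₀(0.077935) = 59.0 × (-1.1083) = -65.39 mV

-65 mV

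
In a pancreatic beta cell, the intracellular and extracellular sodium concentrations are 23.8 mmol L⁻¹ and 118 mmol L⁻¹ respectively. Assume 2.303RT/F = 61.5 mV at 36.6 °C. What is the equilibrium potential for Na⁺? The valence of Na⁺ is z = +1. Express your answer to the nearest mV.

E = (61.5/z) · log₁₀([Na⁺]_out/[Na⁺]_in) with z = +1.
= (61.5/1) · log₁₀(118/23.8) = 61.50 · log₁₀(4.958)
= 61.50 · (0.6953) = 42.76 mV

43 mV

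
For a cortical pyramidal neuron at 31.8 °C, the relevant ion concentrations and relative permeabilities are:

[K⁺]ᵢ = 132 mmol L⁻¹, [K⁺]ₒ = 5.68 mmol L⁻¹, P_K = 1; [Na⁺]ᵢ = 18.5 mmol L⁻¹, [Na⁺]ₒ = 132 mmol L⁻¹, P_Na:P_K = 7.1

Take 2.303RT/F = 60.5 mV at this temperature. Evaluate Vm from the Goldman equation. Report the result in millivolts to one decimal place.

33.5 mV

Vm = 60.5 · log₁₀[(Σ P·[cation]ₒ + Σ P·[anion]ᵢ) / (Σ P·[cation]ᵢ + Σ P·[anion]ₒ)]
Numerator = 1×5.68 + 7.1×132 = 942.9
Denominator = 1×132 + 7.1×18.5 = 263.4
Vm = 60.5 · log₁₀(3.5803) = 60.5 × (0.5539) = 33.51 mV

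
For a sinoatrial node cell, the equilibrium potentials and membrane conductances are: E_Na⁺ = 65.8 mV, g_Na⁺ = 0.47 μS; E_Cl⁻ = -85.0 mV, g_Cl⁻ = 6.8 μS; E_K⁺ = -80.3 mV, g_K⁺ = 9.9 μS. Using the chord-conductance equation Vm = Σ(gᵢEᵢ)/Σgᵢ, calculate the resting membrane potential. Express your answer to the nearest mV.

Σ gᵢEᵢ = 0.47·(65.8) + 6.8·(-85.0) + 9.9·(-80.3) = -1342.04
Σ gᵢ = 0.47 + 6.8 + 9.9 = 17.17
Vm = -1342.04 / 17.17 = -78.16 mV

-78 mV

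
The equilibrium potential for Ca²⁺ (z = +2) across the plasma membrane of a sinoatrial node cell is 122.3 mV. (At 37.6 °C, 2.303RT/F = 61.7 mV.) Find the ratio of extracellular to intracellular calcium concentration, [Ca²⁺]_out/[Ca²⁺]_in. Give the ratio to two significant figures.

9200

log₁₀([out]/[in]) = E·z/(61.7) = 122.3 × 2 / 61.7 = 3.9643
[out]/[in] = 10^(3.9643) = 9212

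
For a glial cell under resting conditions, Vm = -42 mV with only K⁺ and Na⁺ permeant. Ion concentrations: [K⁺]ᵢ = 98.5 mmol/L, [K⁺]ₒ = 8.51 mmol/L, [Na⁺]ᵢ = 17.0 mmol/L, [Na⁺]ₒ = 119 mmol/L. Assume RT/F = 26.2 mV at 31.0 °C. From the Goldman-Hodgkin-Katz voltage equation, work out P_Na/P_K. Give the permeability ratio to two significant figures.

0.098

Let α = P_Na/P_K. GHK: Vm = 26.2·ln[(Kₒ + α·Naₒ)/(Kᵢ + α·Naᵢ)].
e^(Vm/26.2) = e^(-42.0/26.2) = 0.20128
So 0.20128·(Kᵢ + α·Naᵢ) = Kₒ + α·Naₒ → α = (0.20128·98.5 − 8.51) / (119.0 − 0.20128·17.0)
α = (19.83 − 8.51) / (119.0 − 3.422) = 11.32/115.6 = 0.09791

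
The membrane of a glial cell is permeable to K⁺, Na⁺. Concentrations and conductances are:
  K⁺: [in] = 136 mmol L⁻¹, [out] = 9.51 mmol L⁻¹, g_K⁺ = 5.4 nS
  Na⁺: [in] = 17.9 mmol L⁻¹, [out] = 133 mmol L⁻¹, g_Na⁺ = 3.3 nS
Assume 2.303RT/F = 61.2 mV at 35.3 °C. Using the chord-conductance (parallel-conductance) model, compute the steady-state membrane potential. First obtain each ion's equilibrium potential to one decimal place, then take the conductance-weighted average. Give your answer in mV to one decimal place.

-23.7 mV

E_K⁺ = (61.2/1)·log₁₀(9.51/136) = -70.7 mV
E_Na⁺ = (61.2/1)·log₁₀(133/17.9) = 53.3 mV
Vm = (Σ gᵢEᵢ)/(Σ gᵢ) = (5.4·-70.7 + 3.3·53.3) / (5.4 + 3.3)
= -205.89 / 8.7 = -23.67 mV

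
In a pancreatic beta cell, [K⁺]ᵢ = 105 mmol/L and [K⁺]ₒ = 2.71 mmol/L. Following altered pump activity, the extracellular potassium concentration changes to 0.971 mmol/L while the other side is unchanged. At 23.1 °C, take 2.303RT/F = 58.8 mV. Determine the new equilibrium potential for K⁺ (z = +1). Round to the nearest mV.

-120 mV

After the shift: [K⁺]_out = 0.971, [K⁺]_in = 105 mmol/L.
E_new = (58.8/1)·log₁₀(0.971/105) = 58.80 · (-2.0340) = -119.60 mV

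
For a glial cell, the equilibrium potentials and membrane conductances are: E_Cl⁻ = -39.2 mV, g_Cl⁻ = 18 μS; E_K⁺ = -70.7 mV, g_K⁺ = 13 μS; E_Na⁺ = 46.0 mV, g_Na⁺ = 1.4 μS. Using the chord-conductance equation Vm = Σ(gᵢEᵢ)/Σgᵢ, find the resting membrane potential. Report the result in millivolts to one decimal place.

Σ gᵢEᵢ = 18·(-39.2) + 13·(-70.7) + 1.4·(46.0) = -1560.30
Σ gᵢ = 18 + 13 + 1.4 = 32.4
Vm = -1560.30 / 32.4 = -48.16 mV

-48.2 mV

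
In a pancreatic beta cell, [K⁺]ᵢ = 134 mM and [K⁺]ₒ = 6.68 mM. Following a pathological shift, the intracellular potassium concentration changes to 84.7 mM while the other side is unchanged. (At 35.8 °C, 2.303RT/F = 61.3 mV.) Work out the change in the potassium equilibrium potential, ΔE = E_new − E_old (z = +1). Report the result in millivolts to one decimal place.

E_old = (61.3/1)·log₁₀(6.68/134) = -79.83 mV
E_new = (61.3/1)·log₁₀(6.68/84.7) = -67.62 mV
ΔE = -67.62 − (-79.83) = 12.21 mV

12.2 mV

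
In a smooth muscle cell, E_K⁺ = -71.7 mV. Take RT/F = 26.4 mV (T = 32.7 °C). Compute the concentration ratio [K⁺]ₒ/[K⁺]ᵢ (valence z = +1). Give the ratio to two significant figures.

0.066

ln([out]/[in]) = E·z/(26.4) = -71.7 × 1 / 26.4 = -2.7159
[out]/[in] = e^(-2.7159) = 0.06614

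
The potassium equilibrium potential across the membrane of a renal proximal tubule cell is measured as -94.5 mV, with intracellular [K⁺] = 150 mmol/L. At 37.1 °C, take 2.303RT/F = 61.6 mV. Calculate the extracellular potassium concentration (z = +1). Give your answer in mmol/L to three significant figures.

Nernst: E = (61.6/1) · log₁₀([out]/[in]), so log₁₀([out]/[in]) = -94.5 × 1 / 61.6 = -1.5341.
[out]/[in] = 10^(-1.5341) = 0.02924.
[out] = 0.02924 × 150 = 4.385 mmol/L.

4.39 mmol/L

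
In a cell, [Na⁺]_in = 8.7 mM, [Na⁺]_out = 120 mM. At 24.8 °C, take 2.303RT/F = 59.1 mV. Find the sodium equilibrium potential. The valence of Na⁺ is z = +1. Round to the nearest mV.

67 mV

E = (59.1/z) · log₁₀([Na⁺]_out/[Na⁺]_in) with z = +1.
= (59.1/1) · log₁₀(120/8.7) = 59.10 · log₁₀(13.79)
= 59.10 · (1.1397) = 67.35 mV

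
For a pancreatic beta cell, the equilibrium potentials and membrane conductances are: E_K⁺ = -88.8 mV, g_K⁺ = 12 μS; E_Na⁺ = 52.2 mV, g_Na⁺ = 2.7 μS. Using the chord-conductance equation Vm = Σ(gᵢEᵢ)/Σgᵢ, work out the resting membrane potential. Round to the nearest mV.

-63 mV

Σ gᵢEᵢ = 12·(-88.8) + 2.7·(52.2) = -924.66
Σ gᵢ = 12 + 2.7 = 14.7
Vm = -924.66 / 14.7 = -62.90 mV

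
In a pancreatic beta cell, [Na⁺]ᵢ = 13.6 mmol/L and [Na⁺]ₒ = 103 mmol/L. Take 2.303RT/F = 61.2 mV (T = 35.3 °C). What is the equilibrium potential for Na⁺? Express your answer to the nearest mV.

E = (61.2/z) · log₁₀([Na⁺]_out/[Na⁺]_in) with z = +1.
= (61.2/1) · log₁₀(103/13.6) = 61.20 · log₁₀(7.574)
= 61.20 · (0.8793) = 53.81 mV

54 mV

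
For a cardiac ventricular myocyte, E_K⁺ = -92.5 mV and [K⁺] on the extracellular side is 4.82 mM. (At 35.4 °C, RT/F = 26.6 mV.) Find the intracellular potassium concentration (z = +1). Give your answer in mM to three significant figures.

Nernst: E = (26.6/1) · ln([out]/[in]), so ln([out]/[in]) = -92.5 × 1 / 26.6 = -3.4774.
[out]/[in] = e^(-3.4774) = 0.03089.
[in] = 4.82 / 0.03089 = 156.1 mM.

156 mM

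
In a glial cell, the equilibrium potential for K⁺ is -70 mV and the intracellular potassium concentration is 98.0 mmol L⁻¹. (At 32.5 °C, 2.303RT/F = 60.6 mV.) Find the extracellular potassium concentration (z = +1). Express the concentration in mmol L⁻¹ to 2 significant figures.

Nernst: E = (60.6/1) · log₁₀([out]/[in]), so log₁₀([out]/[in]) = -70.0 × 1 / 60.6 = -1.1551.
[out]/[in] = 10^(-1.1551) = 0.06997.
[out] = 0.06997 × 98.0 = 6.857 mmol L⁻¹.

6.9 mmol L⁻¹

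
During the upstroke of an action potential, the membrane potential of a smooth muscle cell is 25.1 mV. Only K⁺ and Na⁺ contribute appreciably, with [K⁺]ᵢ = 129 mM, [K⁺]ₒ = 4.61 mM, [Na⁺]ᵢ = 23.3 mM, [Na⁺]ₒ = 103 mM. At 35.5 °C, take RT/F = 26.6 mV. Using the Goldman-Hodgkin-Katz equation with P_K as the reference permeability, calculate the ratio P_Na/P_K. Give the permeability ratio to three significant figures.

7.58

Let α = P_Na/P_K. GHK: Vm = 26.6·ln[(Kₒ + α·Naₒ)/(Kᵢ + α·Naᵢ)].
e^(Vm/26.6) = e^(25.1/26.6) = 2.5692
So 2.5692·(Kᵢ + α·Naᵢ) = Kₒ + α·Naₒ → α = (2.5692·129.0 − 4.61) / (103.0 − 2.5692·23.3)
α = (331.4 − 4.61) / (103.0 − 59.86) = 326.8/43.14 = 7.576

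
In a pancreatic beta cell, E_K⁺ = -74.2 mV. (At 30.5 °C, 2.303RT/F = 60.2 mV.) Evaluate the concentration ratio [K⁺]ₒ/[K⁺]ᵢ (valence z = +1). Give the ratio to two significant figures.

0.059

log₁₀([out]/[in]) = E·z/(60.2) = -74.2 × 1 / 60.2 = -1.2326
[out]/[in] = 10^(-1.2326) = 0.05854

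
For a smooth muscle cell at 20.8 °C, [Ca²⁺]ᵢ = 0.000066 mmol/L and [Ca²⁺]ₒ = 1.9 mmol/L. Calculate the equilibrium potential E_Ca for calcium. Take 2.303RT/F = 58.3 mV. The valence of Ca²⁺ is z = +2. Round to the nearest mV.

E = (58.3/z) · log₁₀([Ca²⁺]_out/[Ca²⁺]_in) with z = +2.
= (58.3/2) · log₁₀(1.9/0.000066) = 29.15 · log₁₀(2.879e+04)
= 29.15 · (4.4592) = 129.99 mV

130 mV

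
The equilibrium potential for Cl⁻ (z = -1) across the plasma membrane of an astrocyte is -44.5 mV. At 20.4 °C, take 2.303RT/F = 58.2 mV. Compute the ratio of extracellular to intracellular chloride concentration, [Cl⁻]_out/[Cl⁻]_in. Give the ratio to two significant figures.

5.8

log₁₀([out]/[in]) = E·z/(58.2) = -44.5 × -1 / 58.2 = 0.7646
[out]/[in] = 10^(0.7646) = 5.816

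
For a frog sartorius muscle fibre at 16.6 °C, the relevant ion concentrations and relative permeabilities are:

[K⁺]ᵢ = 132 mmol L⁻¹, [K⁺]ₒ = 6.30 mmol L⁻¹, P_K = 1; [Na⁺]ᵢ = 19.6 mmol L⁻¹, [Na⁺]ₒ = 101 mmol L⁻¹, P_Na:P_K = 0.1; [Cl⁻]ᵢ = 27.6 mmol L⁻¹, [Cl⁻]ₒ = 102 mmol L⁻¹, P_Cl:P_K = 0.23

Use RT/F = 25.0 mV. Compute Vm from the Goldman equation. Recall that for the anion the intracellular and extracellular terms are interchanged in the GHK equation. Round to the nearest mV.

-48 mV

Vm = 25.0 · ln[(Σ P·[cation]ₒ + Σ P·[anion]ᵢ) / (Σ P·[cation]ᵢ + Σ P·[anion]ₒ)]
Numerator = 1×6.30 + 0.1×101 + 0.23×27.6 = 22.75
Denominator = 1×132 + 0.1×19.6 + 0.23×102 = 157.4
Vm = 25.0 · ln(0.14451) = 25.0 × (-1.9344) = -48.36 mV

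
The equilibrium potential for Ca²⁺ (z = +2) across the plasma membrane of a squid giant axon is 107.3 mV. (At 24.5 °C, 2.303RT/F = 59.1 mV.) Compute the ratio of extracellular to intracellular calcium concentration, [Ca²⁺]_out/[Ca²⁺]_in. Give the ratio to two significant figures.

4300

log₁₀([out]/[in]) = E·z/(59.1) = 107.3 × 2 / 59.1 = 3.6311
[out]/[in] = 10^(3.6311) = 4277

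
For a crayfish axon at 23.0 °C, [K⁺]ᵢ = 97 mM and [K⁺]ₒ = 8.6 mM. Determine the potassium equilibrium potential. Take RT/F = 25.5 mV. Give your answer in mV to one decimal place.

E = (25.5/z) · ln([K⁺]_out/[K⁺]_in) with z = +1.
= (25.5/1) · ln(8.6/97) = 25.50 · ln(0.08866)
= 25.50 · (-2.4229) = -61.79 mV

-61.8 mV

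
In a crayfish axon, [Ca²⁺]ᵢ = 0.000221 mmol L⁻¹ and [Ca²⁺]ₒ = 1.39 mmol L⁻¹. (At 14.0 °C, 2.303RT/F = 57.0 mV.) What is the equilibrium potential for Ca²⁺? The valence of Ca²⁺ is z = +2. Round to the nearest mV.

108 mV

E = (57.0/z) · log₁₀([Ca²⁺]_out/[Ca²⁺]_in) with z = +2.
= (57.0/2) · log₁₀(1.39/0.000221) = 28.50 · log₁₀(6290)
= 28.50 · (3.7986) = 108.26 mV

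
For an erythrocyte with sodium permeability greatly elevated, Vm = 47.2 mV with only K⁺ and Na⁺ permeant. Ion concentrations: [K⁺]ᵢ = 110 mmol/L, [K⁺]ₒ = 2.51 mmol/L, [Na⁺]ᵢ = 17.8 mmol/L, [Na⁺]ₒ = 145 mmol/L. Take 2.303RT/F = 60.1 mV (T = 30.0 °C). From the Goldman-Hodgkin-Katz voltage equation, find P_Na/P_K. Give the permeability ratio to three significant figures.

Let α = P_Na/P_K. GHK: Vm = 60.1·log₁₀[(Kₒ + α·Naₒ)/(Kᵢ + α·Naᵢ)].
10^(Vm/60.1) = 10^(47.2/60.1) = 6.1004
So 6.1004·(Kᵢ + α·Naᵢ) = Kₒ + α·Naₒ → α = (6.1004·110.0 − 2.51) / (145.0 − 6.1004·17.8)
α = (671 − 2.51) / (145.0 − 108.6) = 668.5/36.41 = 18.36

18.4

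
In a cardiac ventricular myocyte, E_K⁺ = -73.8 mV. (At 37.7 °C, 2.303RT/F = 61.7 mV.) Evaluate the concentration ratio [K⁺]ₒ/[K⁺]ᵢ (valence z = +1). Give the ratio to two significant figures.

0.064

log₁₀([out]/[in]) = E·z/(61.7) = -73.8 × 1 / 61.7 = -1.1961
[out]/[in] = 10^(-1.1961) = 0.06366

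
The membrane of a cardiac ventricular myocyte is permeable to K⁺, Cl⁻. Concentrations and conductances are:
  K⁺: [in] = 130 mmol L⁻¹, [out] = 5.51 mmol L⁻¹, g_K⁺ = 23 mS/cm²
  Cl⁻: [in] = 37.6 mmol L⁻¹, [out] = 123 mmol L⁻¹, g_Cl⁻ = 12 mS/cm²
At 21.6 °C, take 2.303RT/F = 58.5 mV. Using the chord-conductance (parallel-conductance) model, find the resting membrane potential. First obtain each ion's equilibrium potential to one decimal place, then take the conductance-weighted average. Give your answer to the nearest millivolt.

-63 mV

E_K⁺ = (58.5/1)·log₁₀(5.51/130) = -80.3 mV
E_Cl⁻ = (58.5/-1)·log₁₀(123/37.6) = -30.1 mV
Vm = (Σ gᵢEᵢ)/(Σ gᵢ) = (23·-80.3 + 12·-30.1) / (23 + 12)
= -2208.10 / 35 = -63.09 mV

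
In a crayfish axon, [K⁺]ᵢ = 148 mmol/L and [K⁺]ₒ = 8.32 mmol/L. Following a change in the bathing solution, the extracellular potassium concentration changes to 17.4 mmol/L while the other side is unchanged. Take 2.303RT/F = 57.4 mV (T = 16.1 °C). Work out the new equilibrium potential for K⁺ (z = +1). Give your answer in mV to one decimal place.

-53.4 mV

After the shift: [K⁺]_out = 17.4, [K⁺]_in = 148 mmol/L.
E_new = (57.4/1)·log₁₀(17.4/148) = 57.40 · (-0.9297) = -53.37 mV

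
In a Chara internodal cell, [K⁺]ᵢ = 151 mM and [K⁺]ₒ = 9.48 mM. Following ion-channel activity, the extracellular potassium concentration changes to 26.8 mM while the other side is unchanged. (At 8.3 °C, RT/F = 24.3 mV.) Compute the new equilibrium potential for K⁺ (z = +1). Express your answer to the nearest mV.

-42 mV

After the shift: [K⁺]_out = 26.8, [K⁺]_in = 151 mM.
E_new = (24.3/1)·ln(26.8/151) = 24.30 · (-1.7289) = -42.01 mV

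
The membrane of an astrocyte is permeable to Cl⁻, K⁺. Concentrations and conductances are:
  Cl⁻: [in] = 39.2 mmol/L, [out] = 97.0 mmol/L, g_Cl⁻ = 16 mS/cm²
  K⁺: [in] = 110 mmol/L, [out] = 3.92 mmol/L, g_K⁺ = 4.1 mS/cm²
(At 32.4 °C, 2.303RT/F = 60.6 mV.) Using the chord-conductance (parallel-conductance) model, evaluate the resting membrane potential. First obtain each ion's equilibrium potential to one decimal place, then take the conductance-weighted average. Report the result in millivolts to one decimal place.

E_Cl⁻ = (60.6/-1)·log₁₀(97.0/39.2) = -23.8 mV
E_K⁺ = (60.6/1)·log₁₀(3.92/110) = -87.8 mV
Vm = (Σ gᵢEᵢ)/(Σ gᵢ) = (16·-23.8 + 4.1·-87.8) / (16 + 4.1)
= -740.78 / 20.1 = -36.85 mV

-36.9 mV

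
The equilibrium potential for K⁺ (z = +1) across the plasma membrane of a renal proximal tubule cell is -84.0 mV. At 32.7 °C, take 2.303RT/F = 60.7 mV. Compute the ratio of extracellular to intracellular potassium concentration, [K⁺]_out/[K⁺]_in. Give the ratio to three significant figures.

log₁₀([out]/[in]) = E·z/(60.7) = -84.0 × 1 / 60.7 = -1.3839
[out]/[in] = 10^(-1.3839) = 0.04132

0.0413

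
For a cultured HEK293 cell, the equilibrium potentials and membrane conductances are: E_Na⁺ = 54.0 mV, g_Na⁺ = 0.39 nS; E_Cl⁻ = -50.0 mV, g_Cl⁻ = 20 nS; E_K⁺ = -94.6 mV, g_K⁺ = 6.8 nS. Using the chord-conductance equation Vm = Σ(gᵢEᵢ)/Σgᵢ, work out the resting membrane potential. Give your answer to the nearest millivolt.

Σ gᵢEᵢ = 0.39·(54.0) + 20·(-50.0) + 6.8·(-94.6) = -1622.22
Σ gᵢ = 0.39 + 20 + 6.8 = 27.19
Vm = -1622.22 / 27.19 = -59.66 mV

-60 mV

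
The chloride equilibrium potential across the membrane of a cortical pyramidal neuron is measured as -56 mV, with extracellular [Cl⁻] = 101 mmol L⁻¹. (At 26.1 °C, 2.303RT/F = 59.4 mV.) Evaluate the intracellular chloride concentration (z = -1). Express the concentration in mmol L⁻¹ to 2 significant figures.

Nernst: E = (59.4/-1) · log₁₀([out]/[in]), so log₁₀([out]/[in]) = -56.0 × -1 / 59.4 = 0.9428.
[out]/[in] = 10^(0.9428) = 8.765.
[in] = 101 / 8.765 = 11.52 mmol L⁻¹.

12 mmol L⁻¹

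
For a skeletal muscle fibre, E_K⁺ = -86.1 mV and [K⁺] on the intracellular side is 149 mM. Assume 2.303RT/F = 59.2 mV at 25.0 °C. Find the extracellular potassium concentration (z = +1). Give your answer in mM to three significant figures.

5.23 mM

Nernst: E = (59.2/1) · log₁₀([out]/[in]), so log₁₀([out]/[in]) = -86.1 × 1 / 59.2 = -1.4544.
[out]/[in] = 10^(-1.4544) = 0.03512.
[out] = 0.03512 × 149 = 5.234 mM.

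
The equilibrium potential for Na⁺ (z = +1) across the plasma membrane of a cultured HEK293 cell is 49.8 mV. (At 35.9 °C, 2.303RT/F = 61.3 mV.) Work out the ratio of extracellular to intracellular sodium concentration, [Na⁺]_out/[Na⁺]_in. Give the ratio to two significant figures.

6.5

log₁₀([out]/[in]) = E·z/(61.3) = 49.8 × 1 / 61.3 = 0.8124
[out]/[in] = 10^(0.8124) = 6.492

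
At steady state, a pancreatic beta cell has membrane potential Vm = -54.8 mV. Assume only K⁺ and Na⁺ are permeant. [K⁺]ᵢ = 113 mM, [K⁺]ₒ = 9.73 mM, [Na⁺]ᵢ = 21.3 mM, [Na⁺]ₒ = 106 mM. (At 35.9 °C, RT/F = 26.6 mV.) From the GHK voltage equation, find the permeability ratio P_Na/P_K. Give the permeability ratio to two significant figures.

Let α = P_Na/P_K. GHK: Vm = 26.6·ln[(Kₒ + α·Naₒ)/(Kᵢ + α·Naᵢ)].
e^(Vm/26.6) = e^(-54.8/26.6) = 0.12743
So 0.12743·(Kᵢ + α·Naᵢ) = Kₒ + α·Naₒ → α = (0.12743·113.0 − 9.73) / (106.0 − 0.12743·21.3)
α = (14.4 − 9.73) / (106.0 − 2.714) = 4.67/103.3 = 0.04522

0.045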